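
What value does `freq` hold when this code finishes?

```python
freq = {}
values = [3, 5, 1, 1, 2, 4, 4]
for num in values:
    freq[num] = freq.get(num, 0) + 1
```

Let's trace through this code step by step.

Initialize: freq = {}
Initialize: values = [3, 5, 1, 1, 2, 4, 4]
Entering loop: for num in values:

After execution: freq = {3: 1, 5: 1, 1: 2, 2: 1, 4: 2}
{3: 1, 5: 1, 1: 2, 2: 1, 4: 2}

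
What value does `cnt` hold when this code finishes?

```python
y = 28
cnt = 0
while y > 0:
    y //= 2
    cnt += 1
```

Let's trace through this code step by step.

Initialize: y = 28
Initialize: cnt = 0
Entering loop: while y > 0:

After execution: cnt = 5
5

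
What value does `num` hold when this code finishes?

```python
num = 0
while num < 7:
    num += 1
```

Let's trace through this code step by step.

Initialize: num = 0
Entering loop: while num < 7:

After execution: num = 7
7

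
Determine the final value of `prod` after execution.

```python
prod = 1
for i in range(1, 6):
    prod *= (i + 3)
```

Let's trace through this code step by step.

Initialize: prod = 1
Entering loop: for i in range(1, 6):

After execution: prod = 6720
6720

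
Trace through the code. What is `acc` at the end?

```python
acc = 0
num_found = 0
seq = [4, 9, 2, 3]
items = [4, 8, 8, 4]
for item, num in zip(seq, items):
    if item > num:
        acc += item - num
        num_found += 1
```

Let's trace through this code step by step.

Initialize: acc = 0
Initialize: num_found = 0
Initialize: seq = [4, 9, 2, 3]
Initialize: items = [4, 8, 8, 4]
Entering loop: for item, num in zip(seq, items):

After execution: acc = 1
1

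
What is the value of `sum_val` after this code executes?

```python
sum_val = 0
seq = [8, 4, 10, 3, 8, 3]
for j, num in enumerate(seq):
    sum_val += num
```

Let's trace through this code step by step.

Initialize: sum_val = 0
Initialize: seq = [8, 4, 10, 3, 8, 3]
Entering loop: for j, num in enumerate(seq):

After execution: sum_val = 36
36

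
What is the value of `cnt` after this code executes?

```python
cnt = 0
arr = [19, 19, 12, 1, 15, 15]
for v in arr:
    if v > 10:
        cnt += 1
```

Let's trace through this code step by step.

Initialize: cnt = 0
Initialize: arr = [19, 19, 12, 1, 15, 15]
Entering loop: for v in arr:

After execution: cnt = 5
5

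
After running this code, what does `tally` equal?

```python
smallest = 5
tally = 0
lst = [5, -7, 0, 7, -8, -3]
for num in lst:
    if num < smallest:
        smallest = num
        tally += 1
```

Let's trace through this code step by step.

Initialize: smallest = 5
Initialize: tally = 0
Initialize: lst = [5, -7, 0, 7, -8, -3]
Entering loop: for num in lst:

After execution: tally = 2
2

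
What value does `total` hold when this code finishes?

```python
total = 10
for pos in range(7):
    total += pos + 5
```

Let's trace through this code step by step.

Initialize: total = 10
Entering loop: for pos in range(7):

After execution: total = 66
66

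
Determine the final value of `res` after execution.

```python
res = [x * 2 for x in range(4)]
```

Let's trace through this code step by step.

Initialize: res = [x * 2 for x in range(4)]

After execution: res = [0, 2, 4, 6]
[0, 2, 4, 6]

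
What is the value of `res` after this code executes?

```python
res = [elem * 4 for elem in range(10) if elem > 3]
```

Let's trace through this code step by step.

Initialize: res = [elem * 4 for elem in range(10) if elem > 3]

After execution: res = [16, 20, 24, 28, 32, 36]
[16, 20, 24, 28, 32, 36]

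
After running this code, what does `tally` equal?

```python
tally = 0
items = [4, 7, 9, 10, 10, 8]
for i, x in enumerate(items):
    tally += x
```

Let's trace through this code step by step.

Initialize: tally = 0
Initialize: items = [4, 7, 9, 10, 10, 8]
Entering loop: for i, x in enumerate(items):

After execution: tally = 48
48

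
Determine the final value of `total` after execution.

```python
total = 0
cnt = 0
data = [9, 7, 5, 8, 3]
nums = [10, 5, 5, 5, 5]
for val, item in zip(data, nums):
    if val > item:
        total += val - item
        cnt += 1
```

Let's trace through this code step by step.

Initialize: total = 0
Initialize: cnt = 0
Initialize: data = [9, 7, 5, 8, 3]
Initialize: nums = [10, 5, 5, 5, 5]
Entering loop: for val, item in zip(data, nums):

After execution: total = 5
5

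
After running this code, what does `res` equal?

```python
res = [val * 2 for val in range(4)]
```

Let's trace through this code step by step.

Initialize: res = [val * 2 for val in range(4)]

After execution: res = [0, 2, 4, 6]
[0, 2, 4, 6]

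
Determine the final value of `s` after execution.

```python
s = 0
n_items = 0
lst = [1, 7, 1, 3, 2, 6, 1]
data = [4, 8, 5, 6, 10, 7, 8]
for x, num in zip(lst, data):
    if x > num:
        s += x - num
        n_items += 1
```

Let's trace through this code step by step.

Initialize: s = 0
Initialize: n_items = 0
Initialize: lst = [1, 7, 1, 3, 2, 6, 1]
Initialize: data = [4, 8, 5, 6, 10, 7, 8]
Entering loop: for x, num in zip(lst, data):

After execution: s = 0
0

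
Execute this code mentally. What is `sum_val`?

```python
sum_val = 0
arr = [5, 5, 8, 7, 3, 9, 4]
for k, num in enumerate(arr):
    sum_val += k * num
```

Let's trace through this code step by step.

Initialize: sum_val = 0
Initialize: arr = [5, 5, 8, 7, 3, 9, 4]
Entering loop: for k, num in enumerate(arr):

After execution: sum_val = 123
123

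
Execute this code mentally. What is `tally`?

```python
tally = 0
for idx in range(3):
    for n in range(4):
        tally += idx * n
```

Let's trace through this code step by step.

Initialize: tally = 0
Entering loop: for idx in range(3):

After execution: tally = 18
18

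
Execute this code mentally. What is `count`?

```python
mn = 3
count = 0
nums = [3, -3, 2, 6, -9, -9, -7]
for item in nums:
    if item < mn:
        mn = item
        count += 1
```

Let's trace through this code step by step.

Initialize: mn = 3
Initialize: count = 0
Initialize: nums = [3, -3, 2, 6, -9, -9, -7]
Entering loop: for item in nums:

After execution: count = 2
2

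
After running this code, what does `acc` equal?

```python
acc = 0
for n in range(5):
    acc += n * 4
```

Let's trace through this code step by step.

Initialize: acc = 0
Entering loop: for n in range(5):

After execution: acc = 40
40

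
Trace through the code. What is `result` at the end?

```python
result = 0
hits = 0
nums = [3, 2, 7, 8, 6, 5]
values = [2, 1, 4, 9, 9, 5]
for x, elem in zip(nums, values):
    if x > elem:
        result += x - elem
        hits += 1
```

Let's trace through this code step by step.

Initialize: result = 0
Initialize: hits = 0
Initialize: nums = [3, 2, 7, 8, 6, 5]
Initialize: values = [2, 1, 4, 9, 9, 5]
Entering loop: for x, elem in zip(nums, values):

After execution: result = 5
5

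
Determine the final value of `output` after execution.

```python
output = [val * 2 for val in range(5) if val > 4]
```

Let's trace through this code step by step.

Initialize: output = [val * 2 for val in range(5) if val > 4]

After execution: output = []
[]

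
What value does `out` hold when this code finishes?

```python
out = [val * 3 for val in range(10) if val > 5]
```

Let's trace through this code step by step.

Initialize: out = [val * 3 for val in range(10) if val > 5]

After execution: out = [18, 21, 24, 27]
[18, 21, 24, 27]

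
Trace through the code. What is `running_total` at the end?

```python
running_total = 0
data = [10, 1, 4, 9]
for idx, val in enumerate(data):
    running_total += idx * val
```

Let's trace through this code step by step.

Initialize: running_total = 0
Initialize: data = [10, 1, 4, 9]
Entering loop: for idx, val in enumerate(data):

After execution: running_total = 36
36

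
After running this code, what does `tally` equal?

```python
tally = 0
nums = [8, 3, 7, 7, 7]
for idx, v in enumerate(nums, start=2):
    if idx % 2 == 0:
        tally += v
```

Let's trace through this code step by step.

Initialize: tally = 0
Initialize: nums = [8, 3, 7, 7, 7]
Entering loop: for idx, v in enumerate(nums, start=2):

After execution: tally = 22
22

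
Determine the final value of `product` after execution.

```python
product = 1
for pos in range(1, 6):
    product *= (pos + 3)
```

Let's trace through this code step by step.

Initialize: product = 1
Entering loop: for pos in range(1, 6):

After execution: product = 6720
6720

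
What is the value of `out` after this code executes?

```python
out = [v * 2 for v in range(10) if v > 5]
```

Let's trace through this code step by step.

Initialize: out = [v * 2 for v in range(10) if v > 5]

After execution: out = [12, 14, 16, 18]
[12, 14, 16, 18]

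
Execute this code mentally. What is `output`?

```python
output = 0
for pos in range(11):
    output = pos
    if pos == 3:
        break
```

Let's trace through this code step by step.

Initialize: output = 0
Entering loop: for pos in range(11):

After execution: output = 3
3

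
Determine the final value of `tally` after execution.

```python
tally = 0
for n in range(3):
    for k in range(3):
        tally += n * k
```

Let's trace through this code step by step.

Initialize: tally = 0
Entering loop: for n in range(3):

After execution: tally = 9
9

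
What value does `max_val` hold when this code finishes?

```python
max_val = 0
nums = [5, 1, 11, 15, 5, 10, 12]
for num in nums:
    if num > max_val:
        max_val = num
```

Let's trace through this code step by step.

Initialize: max_val = 0
Initialize: nums = [5, 1, 11, 15, 5, 10, 12]
Entering loop: for num in nums:

After execution: max_val = 15
15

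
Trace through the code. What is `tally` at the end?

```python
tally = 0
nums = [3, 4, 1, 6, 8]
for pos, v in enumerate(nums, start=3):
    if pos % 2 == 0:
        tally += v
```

Let's trace through this code step by step.

Initialize: tally = 0
Initialize: nums = [3, 4, 1, 6, 8]
Entering loop: for pos, v in enumerate(nums, start=3):

After execution: tally = 10
10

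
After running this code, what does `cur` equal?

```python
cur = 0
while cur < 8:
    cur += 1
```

Let's trace through this code step by step.

Initialize: cur = 0
Entering loop: while cur < 8:

After execution: cur = 8
8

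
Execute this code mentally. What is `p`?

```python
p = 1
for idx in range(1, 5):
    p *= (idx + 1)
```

Let's trace through this code step by step.

Initialize: p = 1
Entering loop: for idx in range(1, 5):

After execution: p = 120
120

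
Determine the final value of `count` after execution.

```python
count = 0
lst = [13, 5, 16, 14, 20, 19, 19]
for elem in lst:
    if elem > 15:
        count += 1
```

Let's trace through this code step by step.

Initialize: count = 0
Initialize: lst = [13, 5, 16, 14, 20, 19, 19]
Entering loop: for elem in lst:

After execution: count = 4
4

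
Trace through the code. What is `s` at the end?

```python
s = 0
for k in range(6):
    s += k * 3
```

Let's trace through this code step by step.

Initialize: s = 0
Entering loop: for k in range(6):

After execution: s = 45
45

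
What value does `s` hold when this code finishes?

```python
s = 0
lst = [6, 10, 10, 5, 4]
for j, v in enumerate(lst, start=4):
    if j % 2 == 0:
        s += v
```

Let's trace through this code step by step.

Initialize: s = 0
Initialize: lst = [6, 10, 10, 5, 4]
Entering loop: for j, v in enumerate(lst, start=4):

After execution: s = 20
20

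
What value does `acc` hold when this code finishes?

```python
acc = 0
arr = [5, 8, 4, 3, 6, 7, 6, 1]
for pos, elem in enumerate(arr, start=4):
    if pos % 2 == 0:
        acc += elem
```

Let's trace through this code step by step.

Initialize: acc = 0
Initialize: arr = [5, 8, 4, 3, 6, 7, 6, 1]
Entering loop: for pos, elem in enumerate(arr, start=4):

After execution: acc = 21
21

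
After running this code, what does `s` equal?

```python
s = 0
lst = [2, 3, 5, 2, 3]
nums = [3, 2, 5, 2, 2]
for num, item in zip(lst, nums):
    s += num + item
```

Let's trace through this code step by step.

Initialize: s = 0
Initialize: lst = [2, 3, 5, 2, 3]
Initialize: nums = [3, 2, 5, 2, 2]
Entering loop: for num, item in zip(lst, nums):

After execution: s = 29
29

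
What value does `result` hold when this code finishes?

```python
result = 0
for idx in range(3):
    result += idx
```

Let's trace through this code step by step.

Initialize: result = 0
Entering loop: for idx in range(3):

After execution: result = 3
3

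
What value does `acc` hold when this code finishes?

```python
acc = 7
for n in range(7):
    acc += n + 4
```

Let's trace through this code step by step.

Initialize: acc = 7
Entering loop: for n in range(7):

After execution: acc = 56
56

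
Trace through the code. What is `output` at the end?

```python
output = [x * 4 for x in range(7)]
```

Let's trace through this code step by step.

Initialize: output = [x * 4 for x in range(7)]

After execution: output = [0, 4, 8, 12, 16, 20, 24]
[0, 4, 8, 12, 16, 20, 24]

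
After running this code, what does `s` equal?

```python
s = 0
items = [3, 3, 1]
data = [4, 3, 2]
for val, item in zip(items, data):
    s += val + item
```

Let's trace through this code step by step.

Initialize: s = 0
Initialize: items = [3, 3, 1]
Initialize: data = [4, 3, 2]
Entering loop: for val, item in zip(items, data):

After execution: s = 16
16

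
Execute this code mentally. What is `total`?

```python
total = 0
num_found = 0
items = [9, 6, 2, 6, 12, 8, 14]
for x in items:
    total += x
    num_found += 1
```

Let's trace through this code step by step.

Initialize: total = 0
Initialize: num_found = 0
Initialize: items = [9, 6, 2, 6, 12, 8, 14]
Entering loop: for x in items:

After execution: total = 57
57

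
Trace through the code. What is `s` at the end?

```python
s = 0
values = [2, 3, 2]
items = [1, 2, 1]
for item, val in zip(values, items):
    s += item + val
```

Let's trace through this code step by step.

Initialize: s = 0
Initialize: values = [2, 3, 2]
Initialize: items = [1, 2, 1]
Entering loop: for item, val in zip(values, items):

After execution: s = 11
11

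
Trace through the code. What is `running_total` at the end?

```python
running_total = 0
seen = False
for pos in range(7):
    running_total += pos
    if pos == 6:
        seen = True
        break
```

Let's trace through this code step by step.

Initialize: running_total = 0
Initialize: seen = False
Entering loop: for pos in range(7):

After execution: running_total = 21
21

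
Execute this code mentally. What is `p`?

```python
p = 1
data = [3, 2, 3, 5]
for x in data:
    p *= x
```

Let's trace through this code step by step.

Initialize: p = 1
Initialize: data = [3, 2, 3, 5]
Entering loop: for x in data:

After execution: p = 90
90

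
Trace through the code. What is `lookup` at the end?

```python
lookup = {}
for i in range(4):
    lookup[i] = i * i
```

Let's trace through this code step by step.

Initialize: lookup = {}
Entering loop: for i in range(4):

After execution: lookup = {0: 0, 1: 1, 2: 4, 3: 9}
{0: 0, 1: 1, 2: 4, 3: 9}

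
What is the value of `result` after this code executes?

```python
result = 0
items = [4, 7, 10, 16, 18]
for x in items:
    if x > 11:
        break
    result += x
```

Let's trace through this code step by step.

Initialize: result = 0
Initialize: items = [4, 7, 10, 16, 18]
Entering loop: for x in items:

After execution: result = 21
21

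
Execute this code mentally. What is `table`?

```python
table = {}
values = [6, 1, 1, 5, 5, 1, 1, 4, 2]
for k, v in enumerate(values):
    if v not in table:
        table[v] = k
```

Let's trace through this code step by step.

Initialize: table = {}
Initialize: values = [6, 1, 1, 5, 5, 1, 1, 4, 2]
Entering loop: for k, v in enumerate(values):

After execution: table = {6: 0, 1: 1, 5: 3, 4: 7, 2: 8}
{6: 0, 1: 1, 5: 3, 4: 7, 2: 8}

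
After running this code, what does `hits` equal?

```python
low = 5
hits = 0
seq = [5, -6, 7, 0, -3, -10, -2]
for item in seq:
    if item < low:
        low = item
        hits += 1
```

Let's trace through this code step by step.

Initialize: low = 5
Initialize: hits = 0
Initialize: seq = [5, -6, 7, 0, -3, -10, -2]
Entering loop: for item in seq:

After execution: hits = 2
2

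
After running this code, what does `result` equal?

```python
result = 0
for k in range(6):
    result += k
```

Let's trace through this code step by step.

Initialize: result = 0
Entering loop: for k in range(6):

After execution: result = 15
15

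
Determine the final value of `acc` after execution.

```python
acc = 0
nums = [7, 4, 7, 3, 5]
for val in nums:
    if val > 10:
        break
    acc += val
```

Let's trace through this code step by step.

Initialize: acc = 0
Initialize: nums = [7, 4, 7, 3, 5]
Entering loop: for val in nums:

After execution: acc = 26
26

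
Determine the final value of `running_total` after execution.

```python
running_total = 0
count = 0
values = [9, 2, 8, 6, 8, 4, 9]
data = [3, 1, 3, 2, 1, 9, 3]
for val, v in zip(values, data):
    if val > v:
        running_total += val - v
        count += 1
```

Let's trace through this code step by step.

Initialize: running_total = 0
Initialize: count = 0
Initialize: values = [9, 2, 8, 6, 8, 4, 9]
Initialize: data = [3, 1, 3, 2, 1, 9, 3]
Entering loop: for val, v in zip(values, data):

After execution: running_total = 29
29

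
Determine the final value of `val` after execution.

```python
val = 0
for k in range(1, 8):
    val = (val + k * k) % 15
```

Let's trace through this code step by step.

Initialize: val = 0
Entering loop: for k in range(1, 8):

After execution: val = 5
5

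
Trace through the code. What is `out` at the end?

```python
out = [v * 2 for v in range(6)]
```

Let's trace through this code step by step.

Initialize: out = [v * 2 for v in range(6)]

After execution: out = [0, 2, 4, 6, 8, 10]
[0, 2, 4, 6, 8, 10]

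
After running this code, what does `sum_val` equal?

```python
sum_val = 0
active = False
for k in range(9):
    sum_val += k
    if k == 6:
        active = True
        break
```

Let's trace through this code step by step.

Initialize: sum_val = 0
Initialize: active = False
Entering loop: for k in range(9):

After execution: sum_val = 21
21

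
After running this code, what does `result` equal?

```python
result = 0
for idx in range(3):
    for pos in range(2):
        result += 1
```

Let's trace through this code step by step.

Initialize: result = 0
Entering loop: for idx in range(3):

After execution: result = 6
6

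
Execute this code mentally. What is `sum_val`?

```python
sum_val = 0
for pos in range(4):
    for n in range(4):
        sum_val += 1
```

Let's trace through this code step by step.

Initialize: sum_val = 0
Entering loop: for pos in range(4):

After execution: sum_val = 16
16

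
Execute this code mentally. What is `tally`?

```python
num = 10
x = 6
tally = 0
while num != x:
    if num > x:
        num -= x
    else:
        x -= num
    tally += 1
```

Let's trace through this code step by step.

Initialize: num = 10
Initialize: x = 6
Initialize: tally = 0
Entering loop: while num != x:

After execution: tally = 3
3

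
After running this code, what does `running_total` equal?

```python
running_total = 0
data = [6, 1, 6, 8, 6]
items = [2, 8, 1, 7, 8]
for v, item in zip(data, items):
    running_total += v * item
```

Let's trace through this code step by step.

Initialize: running_total = 0
Initialize: data = [6, 1, 6, 8, 6]
Initialize: items = [2, 8, 1, 7, 8]
Entering loop: for v, item in zip(data, items):

After execution: running_total = 130
130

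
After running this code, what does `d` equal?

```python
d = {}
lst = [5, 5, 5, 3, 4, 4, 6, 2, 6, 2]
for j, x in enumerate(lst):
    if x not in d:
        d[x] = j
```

Let's trace through this code step by step.

Initialize: d = {}
Initialize: lst = [5, 5, 5, 3, 4, 4, 6, 2, 6, 2]
Entering loop: for j, x in enumerate(lst):

After execution: d = {5: 0, 3: 3, 4: 4, 6: 6, 2: 7}
{5: 0, 3: 3, 4: 4, 6: 6, 2: 7}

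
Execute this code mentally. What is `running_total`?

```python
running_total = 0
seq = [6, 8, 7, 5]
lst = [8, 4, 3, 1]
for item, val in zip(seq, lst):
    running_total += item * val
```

Let's trace through this code step by step.

Initialize: running_total = 0
Initialize: seq = [6, 8, 7, 5]
Initialize: lst = [8, 4, 3, 1]
Entering loop: for item, val in zip(seq, lst):

After execution: running_total = 106
106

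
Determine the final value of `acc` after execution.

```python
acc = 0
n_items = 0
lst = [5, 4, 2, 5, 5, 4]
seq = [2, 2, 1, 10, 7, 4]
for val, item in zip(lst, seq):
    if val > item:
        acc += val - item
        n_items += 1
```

Let's trace through this code step by step.

Initialize: acc = 0
Initialize: n_items = 0
Initialize: lst = [5, 4, 2, 5, 5, 4]
Initialize: seq = [2, 2, 1, 10, 7, 4]
Entering loop: for val, item in zip(lst, seq):

After execution: acc = 6
6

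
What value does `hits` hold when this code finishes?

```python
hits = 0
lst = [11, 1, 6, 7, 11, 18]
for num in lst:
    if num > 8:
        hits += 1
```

Let's trace through this code step by step.

Initialize: hits = 0
Initialize: lst = [11, 1, 6, 7, 11, 18]
Entering loop: for num in lst:

After execution: hits = 3
3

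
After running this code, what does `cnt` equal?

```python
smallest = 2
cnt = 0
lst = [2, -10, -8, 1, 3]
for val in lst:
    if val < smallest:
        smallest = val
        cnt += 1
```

Let's trace through this code step by step.

Initialize: smallest = 2
Initialize: cnt = 0
Initialize: lst = [2, -10, -8, 1, 3]
Entering loop: for val in lst:

After execution: cnt = 1
1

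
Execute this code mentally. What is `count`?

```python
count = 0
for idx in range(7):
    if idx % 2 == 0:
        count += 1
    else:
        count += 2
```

Let's trace through this code step by step.

Initialize: count = 0
Entering loop: for idx in range(7):

After execution: count = 10
10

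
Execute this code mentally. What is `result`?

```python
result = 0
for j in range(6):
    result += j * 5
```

Let's trace through this code step by step.

Initialize: result = 0
Entering loop: for j in range(6):

After execution: result = 75
75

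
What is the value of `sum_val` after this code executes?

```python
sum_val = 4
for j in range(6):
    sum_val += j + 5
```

Let's trace through this code step by step.

Initialize: sum_val = 4
Entering loop: for j in range(6):

After execution: sum_val = 49
49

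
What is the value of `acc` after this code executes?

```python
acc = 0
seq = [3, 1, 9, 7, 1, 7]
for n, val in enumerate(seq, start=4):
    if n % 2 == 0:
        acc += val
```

Let's trace through this code step by step.

Initialize: acc = 0
Initialize: seq = [3, 1, 9, 7, 1, 7]
Entering loop: for n, val in enumerate(seq, start=4):

After execution: acc = 13
13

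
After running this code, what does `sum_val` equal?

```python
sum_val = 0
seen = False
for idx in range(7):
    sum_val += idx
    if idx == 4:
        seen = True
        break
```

Let's trace through this code step by step.

Initialize: sum_val = 0
Initialize: seen = False
Entering loop: for idx in range(7):

After execution: sum_val = 10
10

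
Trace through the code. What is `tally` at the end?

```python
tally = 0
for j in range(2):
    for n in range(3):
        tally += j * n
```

Let's trace through this code step by step.

Initialize: tally = 0
Entering loop: for j in range(2):

After execution: tally = 3
3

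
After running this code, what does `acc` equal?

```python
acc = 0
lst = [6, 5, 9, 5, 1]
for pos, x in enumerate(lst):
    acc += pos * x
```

Let's trace through this code step by step.

Initialize: acc = 0
Initialize: lst = [6, 5, 9, 5, 1]
Entering loop: for pos, x in enumerate(lst):

After execution: acc = 42
42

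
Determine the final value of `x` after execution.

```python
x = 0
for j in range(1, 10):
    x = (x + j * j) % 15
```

Let's trace through this code step by step.

Initialize: x = 0
Entering loop: for j in range(1, 10):

After execution: x = 0
0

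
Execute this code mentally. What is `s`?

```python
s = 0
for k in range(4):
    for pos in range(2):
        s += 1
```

Let's trace through this code step by step.

Initialize: s = 0
Entering loop: for k in range(4):

After execution: s = 8
8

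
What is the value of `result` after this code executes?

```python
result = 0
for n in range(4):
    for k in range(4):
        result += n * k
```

Let's trace through this code step by step.

Initialize: result = 0
Entering loop: for n in range(4):

After execution: result = 36
36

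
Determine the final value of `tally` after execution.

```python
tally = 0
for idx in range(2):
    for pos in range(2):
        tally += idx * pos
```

Let's trace through this code step by step.

Initialize: tally = 0
Entering loop: for idx in range(2):

After execution: tally = 1
1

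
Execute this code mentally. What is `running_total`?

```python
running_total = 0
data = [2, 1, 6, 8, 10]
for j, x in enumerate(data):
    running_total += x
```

Let's trace through this code step by step.

Initialize: running_total = 0
Initialize: data = [2, 1, 6, 8, 10]
Entering loop: for j, x in enumerate(data):

After execution: running_total = 27
27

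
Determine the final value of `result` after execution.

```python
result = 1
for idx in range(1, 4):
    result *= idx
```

Let's trace through this code step by step.

Initialize: result = 1
Entering loop: for idx in range(1, 4):

After execution: result = 6
6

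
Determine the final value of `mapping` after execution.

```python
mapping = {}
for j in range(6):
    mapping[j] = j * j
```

Let's trace through this code step by step.

Initialize: mapping = {}
Entering loop: for j in range(6):

After execution: mapping = {0: 0, 1: 1, 2: 4, 3: 9, 4: 16, 5: 25}
{0: 0, 1: 1, 2: 4, 3: 9, 4: 16, 5: 25}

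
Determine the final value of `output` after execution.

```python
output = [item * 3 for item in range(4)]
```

Let's trace through this code step by step.

Initialize: output = [item * 3 for item in range(4)]

After execution: output = [0, 3, 6, 9]
[0, 3, 6, 9]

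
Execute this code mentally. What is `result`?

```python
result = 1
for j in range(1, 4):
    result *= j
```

Let's trace through this code step by step.

Initialize: result = 1
Entering loop: for j in range(1, 4):

After execution: result = 6
6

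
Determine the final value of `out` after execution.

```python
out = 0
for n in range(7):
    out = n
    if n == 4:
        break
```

Let's trace through this code step by step.

Initialize: out = 0
Entering loop: for n in range(7):

After execution: out = 4
4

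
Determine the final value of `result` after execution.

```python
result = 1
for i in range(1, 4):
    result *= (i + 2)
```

Let's trace through this code step by step.

Initialize: result = 1
Entering loop: for i in range(1, 4):

After execution: result = 60
60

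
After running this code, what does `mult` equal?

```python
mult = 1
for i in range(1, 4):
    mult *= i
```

Let's trace through this code step by step.

Initialize: mult = 1
Entering loop: for i in range(1, 4):

After execution: mult = 6
6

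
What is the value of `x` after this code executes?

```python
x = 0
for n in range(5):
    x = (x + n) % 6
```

Let's trace through this code step by step.

Initialize: x = 0
Entering loop: for n in range(5):

After execution: x = 4
4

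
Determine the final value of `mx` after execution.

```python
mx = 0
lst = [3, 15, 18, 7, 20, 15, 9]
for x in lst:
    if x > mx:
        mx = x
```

Let's trace through this code step by step.

Initialize: mx = 0
Initialize: lst = [3, 15, 18, 7, 20, 15, 9]
Entering loop: for x in lst:

After execution: mx = 20
20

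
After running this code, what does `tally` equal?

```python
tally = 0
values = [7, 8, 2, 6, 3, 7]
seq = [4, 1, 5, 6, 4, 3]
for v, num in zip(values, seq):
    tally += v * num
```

Let's trace through this code step by step.

Initialize: tally = 0
Initialize: values = [7, 8, 2, 6, 3, 7]
Initialize: seq = [4, 1, 5, 6, 4, 3]
Entering loop: for v, num in zip(values, seq):

After execution: tally = 115
115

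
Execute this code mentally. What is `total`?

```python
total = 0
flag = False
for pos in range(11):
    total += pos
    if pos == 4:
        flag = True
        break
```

Let's trace through this code step by step.

Initialize: total = 0
Initialize: flag = False
Entering loop: for pos in range(11):

After execution: total = 10
10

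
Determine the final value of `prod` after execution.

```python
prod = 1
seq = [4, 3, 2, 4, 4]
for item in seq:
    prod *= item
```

Let's trace through this code step by step.

Initialize: prod = 1
Initialize: seq = [4, 3, 2, 4, 4]
Entering loop: for item in seq:

After execution: prod = 384
384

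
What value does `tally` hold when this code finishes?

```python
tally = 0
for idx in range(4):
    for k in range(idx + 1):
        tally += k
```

Let's trace through this code step by step.

Initialize: tally = 0
Entering loop: for idx in range(4):

After execution: tally = 10
10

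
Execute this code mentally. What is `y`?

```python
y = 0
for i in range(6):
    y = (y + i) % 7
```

Let's trace through this code step by step.

Initialize: y = 0
Entering loop: for i in range(6):

After execution: y = 1
1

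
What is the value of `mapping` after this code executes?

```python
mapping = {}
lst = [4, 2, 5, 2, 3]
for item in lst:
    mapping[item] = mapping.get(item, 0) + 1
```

Let's trace through this code step by step.

Initialize: mapping = {}
Initialize: lst = [4, 2, 5, 2, 3]
Entering loop: for item in lst:

After execution: mapping = {4: 1, 2: 2, 5: 1, 3: 1}
{4: 1, 2: 2, 5: 1, 3: 1}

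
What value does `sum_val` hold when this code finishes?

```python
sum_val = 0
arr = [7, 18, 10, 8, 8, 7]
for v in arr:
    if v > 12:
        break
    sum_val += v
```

Let's trace through this code step by step.

Initialize: sum_val = 0
Initialize: arr = [7, 18, 10, 8, 8, 7]
Entering loop: for v in arr:

After execution: sum_val = 7
7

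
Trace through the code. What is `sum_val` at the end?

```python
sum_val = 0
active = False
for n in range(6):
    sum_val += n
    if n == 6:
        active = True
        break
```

Let's trace through this code step by step.

Initialize: sum_val = 0
Initialize: active = False
Entering loop: for n in range(6):

After execution: sum_val = 15
15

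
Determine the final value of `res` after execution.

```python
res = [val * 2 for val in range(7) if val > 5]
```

Let's trace through this code step by step.

Initialize: res = [val * 2 for val in range(7) if val > 5]

After execution: res = [12]
[12]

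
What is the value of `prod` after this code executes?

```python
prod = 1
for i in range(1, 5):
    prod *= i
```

Let's trace through this code step by step.

Initialize: prod = 1
Entering loop: for i in range(1, 5):

After execution: prod = 24
24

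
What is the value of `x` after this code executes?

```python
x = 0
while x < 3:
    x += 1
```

Let's trace through this code step by step.

Initialize: x = 0
Entering loop: while x < 3:

After execution: x = 3
3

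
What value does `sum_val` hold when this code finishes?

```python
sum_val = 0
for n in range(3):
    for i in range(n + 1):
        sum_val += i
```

Let's trace through this code step by step.

Initialize: sum_val = 0
Entering loop: for n in range(3):

After execution: sum_val = 4
4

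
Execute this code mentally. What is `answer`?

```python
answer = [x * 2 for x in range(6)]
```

Let's trace through this code step by step.

Initialize: answer = [x * 2 for x in range(6)]

After execution: answer = [0, 2, 4, 6, 8, 10]
[0, 2, 4, 6, 8, 10]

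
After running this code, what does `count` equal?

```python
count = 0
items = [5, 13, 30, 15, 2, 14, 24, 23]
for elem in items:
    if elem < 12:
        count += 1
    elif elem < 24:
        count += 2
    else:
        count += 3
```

Let's trace through this code step by step.

Initialize: count = 0
Initialize: items = [5, 13, 30, 15, 2, 14, 24, 23]
Entering loop: for elem in items:

After execution: count = 16
16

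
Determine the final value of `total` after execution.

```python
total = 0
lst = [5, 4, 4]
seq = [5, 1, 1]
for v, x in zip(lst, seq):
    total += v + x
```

Let's trace through this code step by step.

Initialize: total = 0
Initialize: lst = [5, 4, 4]
Initialize: seq = [5, 1, 1]
Entering loop: for v, x in zip(lst, seq):

After execution: total = 20
20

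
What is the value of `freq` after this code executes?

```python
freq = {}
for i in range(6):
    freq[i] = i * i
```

Let's trace through this code step by step.

Initialize: freq = {}
Entering loop: for i in range(6):

After execution: freq = {0: 0, 1: 1, 2: 4, 3: 9, 4: 16, 5: 25}
{0: 0, 1: 1, 2: 4, 3: 9, 4: 16, 5: 25}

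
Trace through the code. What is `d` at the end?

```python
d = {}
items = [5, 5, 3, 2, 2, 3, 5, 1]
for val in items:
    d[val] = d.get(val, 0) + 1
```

Let's trace through this code step by step.

Initialize: d = {}
Initialize: items = [5, 5, 3, 2, 2, 3, 5, 1]
Entering loop: for val in items:

After execution: d = {5: 3, 3: 2, 2: 2, 1: 1}
{5: 3, 3: 2, 2: 2, 1: 1}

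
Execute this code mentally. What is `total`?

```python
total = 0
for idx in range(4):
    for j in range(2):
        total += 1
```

Let's trace through this code step by step.

Initialize: total = 0
Entering loop: for idx in range(4):

After execution: total = 8
8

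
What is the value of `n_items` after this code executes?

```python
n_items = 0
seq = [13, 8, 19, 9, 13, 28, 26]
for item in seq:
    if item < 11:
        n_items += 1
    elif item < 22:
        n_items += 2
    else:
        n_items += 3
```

Let's trace through this code step by step.

Initialize: n_items = 0
Initialize: seq = [13, 8, 19, 9, 13, 28, 26]
Entering loop: for item in seq:

After execution: n_items = 14
14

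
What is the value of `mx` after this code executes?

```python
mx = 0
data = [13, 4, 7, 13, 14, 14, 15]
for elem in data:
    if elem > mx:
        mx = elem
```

Let's trace through this code step by step.

Initialize: mx = 0
Initialize: data = [13, 4, 7, 13, 14, 14, 15]
Entering loop: for elem in data:

After execution: mx = 15
15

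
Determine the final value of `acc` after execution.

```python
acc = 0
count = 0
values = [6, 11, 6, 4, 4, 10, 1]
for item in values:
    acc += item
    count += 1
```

Let's trace through this code step by step.

Initialize: acc = 0
Initialize: count = 0
Initialize: values = [6, 11, 6, 4, 4, 10, 1]
Entering loop: for item in values:

After execution: acc = 42
42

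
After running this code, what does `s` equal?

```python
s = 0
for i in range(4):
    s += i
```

Let's trace through this code step by step.

Initialize: s = 0
Entering loop: for i in range(4):

After execution: s = 6
6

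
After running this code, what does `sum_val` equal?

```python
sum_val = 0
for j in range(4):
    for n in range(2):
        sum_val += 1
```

Let's trace through this code step by step.

Initialize: sum_val = 0
Entering loop: for j in range(4):

After execution: sum_val = 8
8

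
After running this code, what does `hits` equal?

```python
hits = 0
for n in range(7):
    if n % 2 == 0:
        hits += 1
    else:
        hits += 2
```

Let's trace through this code step by step.

Initialize: hits = 0
Entering loop: for n in range(7):

After execution: hits = 10
10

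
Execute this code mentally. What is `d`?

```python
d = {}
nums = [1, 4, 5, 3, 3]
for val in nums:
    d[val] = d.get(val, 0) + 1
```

Let's trace through this code step by step.

Initialize: d = {}
Initialize: nums = [1, 4, 5, 3, 3]
Entering loop: for val in nums:

After execution: d = {1: 1, 4: 1, 5: 1, 3: 2}
{1: 1, 4: 1, 5: 1, 3: 2}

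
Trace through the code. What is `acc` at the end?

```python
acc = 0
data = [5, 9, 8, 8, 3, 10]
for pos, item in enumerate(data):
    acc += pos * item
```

Let's trace through this code step by step.

Initialize: acc = 0
Initialize: data = [5, 9, 8, 8, 3, 10]
Entering loop: for pos, item in enumerate(data):

After execution: acc = 111
111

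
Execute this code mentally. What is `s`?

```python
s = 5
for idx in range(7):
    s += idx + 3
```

Let's trace through this code step by step.

Initialize: s = 5
Entering loop: for idx in range(7):

After execution: s = 47
47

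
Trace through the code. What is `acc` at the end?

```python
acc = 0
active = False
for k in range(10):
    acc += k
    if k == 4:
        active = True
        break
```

Let's trace through this code step by step.

Initialize: acc = 0
Initialize: active = False
Entering loop: for k in range(10):

After execution: acc = 10
10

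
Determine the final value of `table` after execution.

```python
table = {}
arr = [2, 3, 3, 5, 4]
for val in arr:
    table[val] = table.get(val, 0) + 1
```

Let's trace through this code step by step.

Initialize: table = {}
Initialize: arr = [2, 3, 3, 5, 4]
Entering loop: for val in arr:

After execution: table = {2: 1, 3: 2, 5: 1, 4: 1}
{2: 1, 3: 2, 5: 1, 4: 1}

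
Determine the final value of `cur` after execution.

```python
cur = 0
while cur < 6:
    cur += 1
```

Let's trace through this code step by step.

Initialize: cur = 0
Entering loop: while cur < 6:

After execution: cur = 6
6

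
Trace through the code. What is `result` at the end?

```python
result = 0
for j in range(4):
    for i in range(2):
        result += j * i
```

Let's trace through this code step by step.

Initialize: result = 0
Entering loop: for j in range(4):

After execution: result = 6
6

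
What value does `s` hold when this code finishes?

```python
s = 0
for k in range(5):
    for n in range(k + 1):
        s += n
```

Let's trace through this code step by step.

Initialize: s = 0
Entering loop: for k in range(5):

After execution: s = 20
20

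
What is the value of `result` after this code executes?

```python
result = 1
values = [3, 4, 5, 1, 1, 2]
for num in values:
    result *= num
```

Let's trace through this code step by step.

Initialize: result = 1
Initialize: values = [3, 4, 5, 1, 1, 2]
Entering loop: for num in values:

After execution: result = 120
120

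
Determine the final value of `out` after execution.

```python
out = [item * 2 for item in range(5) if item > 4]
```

Let's trace through this code step by step.

Initialize: out = [item * 2 for item in range(5) if item > 4]

After execution: out = []
[]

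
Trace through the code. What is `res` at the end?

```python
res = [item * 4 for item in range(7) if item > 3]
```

Let's trace through this code step by step.

Initialize: res = [item * 4 for item in range(7) if item > 3]

After execution: res = [16, 20, 24]
[16, 20, 24]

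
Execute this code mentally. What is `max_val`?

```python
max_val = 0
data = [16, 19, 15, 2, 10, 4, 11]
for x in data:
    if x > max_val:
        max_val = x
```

Let's trace through this code step by step.

Initialize: max_val = 0
Initialize: data = [16, 19, 15, 2, 10, 4, 11]
Entering loop: for x in data:

After execution: max_val = 19
19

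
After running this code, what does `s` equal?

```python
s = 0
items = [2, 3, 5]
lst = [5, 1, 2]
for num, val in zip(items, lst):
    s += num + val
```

Let's trace through this code step by step.

Initialize: s = 0
Initialize: items = [2, 3, 5]
Initialize: lst = [5, 1, 2]
Entering loop: for num, val in zip(items, lst):

After execution: s = 18
18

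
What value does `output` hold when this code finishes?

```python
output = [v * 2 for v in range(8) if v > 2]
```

Let's trace through this code step by step.

Initialize: output = [v * 2 for v in range(8) if v > 2]

After execution: output = [6, 8, 10, 12, 14]
[6, 8, 10, 12, 14]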